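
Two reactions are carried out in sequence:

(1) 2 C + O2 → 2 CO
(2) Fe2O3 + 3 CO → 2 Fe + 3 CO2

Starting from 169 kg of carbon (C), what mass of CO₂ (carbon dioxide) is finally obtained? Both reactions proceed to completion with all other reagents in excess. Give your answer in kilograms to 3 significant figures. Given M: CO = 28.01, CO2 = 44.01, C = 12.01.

169 kg = 169000 g.
n(C) = 169000 / 12.01 = 14070 mol.
Step 1 gives a 2:2 ratio of C to CO, so n(CO) = 14070 mol.
In step 2 the CO:CO2 ratio is 3:3, so n(CO2) = 14070 mol.
Mass of CO2 = 14070 × 44.01 = 619300 g = 619 kg.

619 kg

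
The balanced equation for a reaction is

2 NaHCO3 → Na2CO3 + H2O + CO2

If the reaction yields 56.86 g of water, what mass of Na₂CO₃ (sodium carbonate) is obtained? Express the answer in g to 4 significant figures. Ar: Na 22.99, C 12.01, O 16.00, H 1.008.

M(H2O) = 2(1.008) + 16.00 = 18.016 g/mol.
M(Na2CO3) = 2(22.99) + 12.01 + 3(16.00) = 105.99 g/mol.
n(H2O) = 56.860 g / 18.016 g/mol = 3.1561 mol.
From the equation the H2O:Na2CO3 mole ratio is 1:1, so n(Na2CO3) = 3.1561 × 1/1 = 3.1561 mol.
Mass of Na2CO3 = 3.1561 mol × 105.99 g/mol = 334.51 g.

334.5 g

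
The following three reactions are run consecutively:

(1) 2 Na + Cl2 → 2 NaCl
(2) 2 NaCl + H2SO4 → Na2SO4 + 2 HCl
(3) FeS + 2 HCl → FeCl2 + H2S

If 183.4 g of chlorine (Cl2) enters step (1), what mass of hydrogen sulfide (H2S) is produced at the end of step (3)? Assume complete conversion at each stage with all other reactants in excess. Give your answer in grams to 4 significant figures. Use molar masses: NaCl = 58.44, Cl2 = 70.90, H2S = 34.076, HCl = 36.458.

88.15 g

n(Cl2) = 183.4 / 70.90 = 2.5867 mol.
Reaction (1): Cl2→NaCl ratio 1:2 ⇒ n(NaCl) = 5.1735 mol.
Reaction (2): NaCl→HCl ratio 2:2 ⇒ n(HCl) = 5.1735 mol.
Reaction (3): HCl→H2S ratio 2:1 ⇒ n(H2S) = 2.5867 mol.
Mass of H2S = 2.5867 × 34.076 = 88.146 g.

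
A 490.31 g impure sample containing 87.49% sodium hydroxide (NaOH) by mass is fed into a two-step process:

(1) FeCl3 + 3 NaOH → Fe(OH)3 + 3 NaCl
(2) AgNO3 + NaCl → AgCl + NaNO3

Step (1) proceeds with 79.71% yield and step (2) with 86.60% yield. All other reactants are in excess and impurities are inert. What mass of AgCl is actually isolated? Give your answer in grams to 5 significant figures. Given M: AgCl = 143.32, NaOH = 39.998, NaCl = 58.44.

Pure NaOH = 490.31 × 0.8749 = 428.972 g.
n(NaOH) = 428.972 / 39.998 = 10.7248 mol.
Step 1 (NaOH:NaCl = 3:3): theoretical n(NaCl) = 10.7248 mol; at 79.71% yield, n(NaCl) = 8.54877 mol.
Step 2 (NaCl:AgCl = 1:1): theoretical n(AgCl) = 8.54877 mol, so theoretical mass = 8.54877 × 143.32 = 1225.21 g.
At 86.60% yield, actual mass of AgCl = 1225.21 × 0.8660 = 1061.03 g.

1061.0 g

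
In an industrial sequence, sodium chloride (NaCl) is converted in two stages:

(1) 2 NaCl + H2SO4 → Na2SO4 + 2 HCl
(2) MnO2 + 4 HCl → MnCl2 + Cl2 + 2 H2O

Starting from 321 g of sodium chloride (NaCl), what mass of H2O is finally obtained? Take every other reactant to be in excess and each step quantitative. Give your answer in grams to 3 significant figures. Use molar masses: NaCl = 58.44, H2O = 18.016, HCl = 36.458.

49.5 g

n(NaCl) = 321.0 / 58.44 = 5.493 mol.
Step 1 gives a 2:2 ratio of NaCl to HCl, so n(HCl) = 5.493 mol.
In step 2 the HCl:H2O ratio is 4:2, so n(H2O) = 2.746 mol.
Mass of H2O = 2.746 × 18.016 = 49.48 g.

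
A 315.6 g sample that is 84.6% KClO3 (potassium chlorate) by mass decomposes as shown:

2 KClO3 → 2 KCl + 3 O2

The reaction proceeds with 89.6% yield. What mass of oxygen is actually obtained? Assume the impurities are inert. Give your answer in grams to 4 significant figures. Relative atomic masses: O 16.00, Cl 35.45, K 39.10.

93.70 g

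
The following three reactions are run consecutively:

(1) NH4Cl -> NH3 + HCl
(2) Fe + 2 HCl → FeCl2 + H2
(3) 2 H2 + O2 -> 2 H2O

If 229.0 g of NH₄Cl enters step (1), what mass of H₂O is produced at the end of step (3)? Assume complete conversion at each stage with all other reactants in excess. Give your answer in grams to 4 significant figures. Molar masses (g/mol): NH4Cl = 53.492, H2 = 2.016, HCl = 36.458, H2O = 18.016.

n(NH4Cl) = 229.0 / 53.492 = 4.2810 mol.
Reaction (1): NH4Cl→HCl ratio 1:1 ⇒ n(HCl) = 4.2810 mol.
Reaction (2): HCl→H2 ratio 2:1 ⇒ n(H2) = 2.1405 mol.
Reaction (3): H2→H2O ratio 2:2 ⇒ n(H2O) = 2.1405 mol.
Mass of H2O = 2.1405 × 18.016 = 38.563 g.

38.56 g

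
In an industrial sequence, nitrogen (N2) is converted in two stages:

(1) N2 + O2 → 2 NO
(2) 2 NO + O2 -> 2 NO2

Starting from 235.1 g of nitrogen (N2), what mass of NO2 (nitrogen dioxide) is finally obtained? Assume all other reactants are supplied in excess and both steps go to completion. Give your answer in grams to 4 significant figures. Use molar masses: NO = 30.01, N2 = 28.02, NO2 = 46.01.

n(N2) = 235.10 / 28.02 = 8.3904 mol.
Step 1 gives a 1:2 ratio of N2 to NO, so n(NO) = 16.781 mol.
In step 2 the NO:NO2 ratio is 2:2, so n(NO2) = 16.781 mol.
Mass of NO2 = 16.781 × 46.01 = 772.09 g.

772.1 g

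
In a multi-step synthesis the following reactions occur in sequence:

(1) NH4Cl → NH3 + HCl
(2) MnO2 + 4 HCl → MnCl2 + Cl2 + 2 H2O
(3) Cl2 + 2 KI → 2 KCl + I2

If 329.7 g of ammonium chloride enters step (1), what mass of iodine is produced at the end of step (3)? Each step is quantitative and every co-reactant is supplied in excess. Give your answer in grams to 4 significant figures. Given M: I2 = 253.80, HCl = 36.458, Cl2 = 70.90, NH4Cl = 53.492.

391.1 g

n(NH4Cl) = 329.7 / 53.492 = 6.1635 mol.
Reaction (1): NH4Cl→HCl ratio 1:1 ⇒ n(HCl) = 6.1635 mol.
Reaction (2): HCl→Cl2 ratio 4:1 ⇒ n(Cl2) = 1.5409 mol.
Reaction (3): Cl2→I2 ratio 1:1 ⇒ n(I2) = 1.5409 mol.
Mass of I2 = 1.5409 × 253.80 = 391.08 g.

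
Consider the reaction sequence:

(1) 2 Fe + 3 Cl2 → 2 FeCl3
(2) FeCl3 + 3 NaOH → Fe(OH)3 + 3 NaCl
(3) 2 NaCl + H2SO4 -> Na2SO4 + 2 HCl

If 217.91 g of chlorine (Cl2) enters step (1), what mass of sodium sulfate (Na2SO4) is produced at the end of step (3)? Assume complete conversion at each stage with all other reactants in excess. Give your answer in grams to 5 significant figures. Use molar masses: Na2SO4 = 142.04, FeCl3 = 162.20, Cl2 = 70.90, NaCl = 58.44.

n(Cl2) = 217.91 / 70.90 = 3.07348 mol.
Reaction (1): Cl2→FeCl3 ratio 3:2 ⇒ n(FeCl3) = 2.04899 mol.
Reaction (2): FeCl3→NaCl ratio 1:3 ⇒ n(NaCl) = 6.14697 mol.
Reaction (3): NaCl→Na2SO4 ratio 2:1 ⇒ n(Na2SO4) = 3.07348 mol.
Mass of Na2SO4 = 3.07348 × 142.04 = 436.558 g.

436.56 g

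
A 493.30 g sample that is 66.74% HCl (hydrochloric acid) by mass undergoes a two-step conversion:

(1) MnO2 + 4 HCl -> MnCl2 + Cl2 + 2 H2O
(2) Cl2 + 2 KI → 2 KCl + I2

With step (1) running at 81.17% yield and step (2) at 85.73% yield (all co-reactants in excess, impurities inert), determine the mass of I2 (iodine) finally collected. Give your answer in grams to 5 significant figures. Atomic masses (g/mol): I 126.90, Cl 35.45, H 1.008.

398.72 g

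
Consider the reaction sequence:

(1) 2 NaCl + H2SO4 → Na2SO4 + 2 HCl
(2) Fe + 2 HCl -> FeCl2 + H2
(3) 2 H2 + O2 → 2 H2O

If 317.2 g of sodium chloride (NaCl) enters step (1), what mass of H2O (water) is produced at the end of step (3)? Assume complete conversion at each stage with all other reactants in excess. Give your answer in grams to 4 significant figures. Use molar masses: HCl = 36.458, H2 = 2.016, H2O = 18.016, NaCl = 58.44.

48.89 g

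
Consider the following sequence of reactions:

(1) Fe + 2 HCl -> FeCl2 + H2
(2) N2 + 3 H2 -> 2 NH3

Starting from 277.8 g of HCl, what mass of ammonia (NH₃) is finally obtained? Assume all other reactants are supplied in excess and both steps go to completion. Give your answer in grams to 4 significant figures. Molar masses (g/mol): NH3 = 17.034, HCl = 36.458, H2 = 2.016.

n(HCl) = 277.80 / 36.458 = 7.6197 mol.
Step 1 gives a 2:1 ratio of HCl to H2, so n(H2) = 3.8099 mol.
In step 2 the H2:NH3 ratio is 3:2, so n(NH3) = 2.5399 mol.
Mass of NH3 = 2.5399 × 17.034 = 43.265 g.

43.26 g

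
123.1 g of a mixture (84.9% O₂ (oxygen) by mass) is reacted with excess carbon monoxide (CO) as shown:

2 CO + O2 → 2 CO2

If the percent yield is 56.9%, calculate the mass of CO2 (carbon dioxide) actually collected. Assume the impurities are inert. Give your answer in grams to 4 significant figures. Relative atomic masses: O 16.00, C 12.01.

163.6 g

Pure O2 available = 123.1 g × 0.849 = 104.51 g.
M(O2) = 2(16.00) = 32.00 g/mol.
M(CO2) = 12.01 + 2(16.00) = 44.01 g/mol.
n(O2) = 104.51 g / 32.00 g/mol = 3.2660 mol.
From the equation the O2:CO2 mole ratio is 1:2, so n(CO2) = 3.2660 × 2/1 = 6.5320 mol.
Mass of CO2 = 6.5320 mol × 44.01 g/mol = 287.47 g.
Actual mass collected = 287.47 g × 0.569 = 163.57 g.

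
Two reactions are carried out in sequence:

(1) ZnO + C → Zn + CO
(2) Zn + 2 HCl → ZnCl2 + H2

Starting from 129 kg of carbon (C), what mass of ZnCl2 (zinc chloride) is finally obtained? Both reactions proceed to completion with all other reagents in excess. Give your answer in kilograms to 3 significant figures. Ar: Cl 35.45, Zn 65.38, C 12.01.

1460 kg

M(C) = 12.01 g/mol.
M(ZnCl2) = 65.38 + 2(35.45) = 136.28 g/mol.
129 kg = 129000 g.
n(C) = 129000 / 12.01 = 10740 mol.
Step 1 gives a 1:1 ratio of C to Zn, so n(Zn) = 10740 mol.
In step 2 the Zn:ZnCl2 ratio is 1:1, so n(ZnCl2) = 10740 mol.
Mass of ZnCl2 = 10740 × 136.28 = 1.464 × 10^6 g = 1460 kg.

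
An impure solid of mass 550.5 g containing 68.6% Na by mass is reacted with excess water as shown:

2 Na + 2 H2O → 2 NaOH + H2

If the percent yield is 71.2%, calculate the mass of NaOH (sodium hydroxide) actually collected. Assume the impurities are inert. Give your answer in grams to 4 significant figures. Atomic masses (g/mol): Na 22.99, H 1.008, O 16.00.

467.8 g

Pure Na available = 550.5 g × 0.686 = 377.64 g.
M(Na) = 22.99 g/mol.
M(NaOH) = 22.99 + 16.00 + 1.008 = 39.998 g/mol.
n(Na) = 377.64 g / 22.99 g/mol = 16.426 mol.
From the equation the Na:NaOH mole ratio is 2:2, so n(NaOH) = 16.426 × 2/2 = 16.426 mol.
Mass of NaOH = 16.426 mol × 39.998 g/mol = 657.02 g.
Actual mass collected = 657.02 g × 0.712 = 467.80 g.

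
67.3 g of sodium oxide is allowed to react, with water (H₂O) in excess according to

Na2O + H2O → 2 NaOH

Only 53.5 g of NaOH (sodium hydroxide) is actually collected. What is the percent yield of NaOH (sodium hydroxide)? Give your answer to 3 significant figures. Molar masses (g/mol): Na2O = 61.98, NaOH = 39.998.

61.6 %

n(Na2O) = 67.30 g / 61.98 g/mol = 1.086 mol.
From the equation the Na2O:NaOH mole ratio is 1:2, so n(NaOH) = 1.086 × 2/1 = 2.172 mol.
Mass of NaOH = 2.172 mol × 39.998 g/mol = 86.86 g.
This is the theoretical yield. Percent yield = 53.5 g / 86.86 g × 100% = 61.59%.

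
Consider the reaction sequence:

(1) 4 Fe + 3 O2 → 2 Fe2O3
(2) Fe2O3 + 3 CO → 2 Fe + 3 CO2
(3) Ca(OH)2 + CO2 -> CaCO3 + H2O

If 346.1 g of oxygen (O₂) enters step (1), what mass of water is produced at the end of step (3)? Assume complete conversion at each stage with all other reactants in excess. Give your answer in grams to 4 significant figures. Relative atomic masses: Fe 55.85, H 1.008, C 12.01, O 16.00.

M(O2) = 2(16.00) = 32.00 g/mol.
M(H2O) = 2(1.008) + 16.00 = 18.016 g/mol.
n(O2) = 346.1 / 32.00 = 10.816 mol.
Reaction (1): O2→Fe2O3 ratio 3:2 ⇒ n(Fe2O3) = 7.2104 mol.
Reaction (2): Fe2O3→CO2 ratio 1:3 ⇒ n(CO2) = 21.631 mol.
Reaction (3): CO2→H2O ratio 1:1 ⇒ n(H2O) = 21.631 mol.
Mass of H2O = 21.631 × 18.016 = 389.71 g.

389.7 g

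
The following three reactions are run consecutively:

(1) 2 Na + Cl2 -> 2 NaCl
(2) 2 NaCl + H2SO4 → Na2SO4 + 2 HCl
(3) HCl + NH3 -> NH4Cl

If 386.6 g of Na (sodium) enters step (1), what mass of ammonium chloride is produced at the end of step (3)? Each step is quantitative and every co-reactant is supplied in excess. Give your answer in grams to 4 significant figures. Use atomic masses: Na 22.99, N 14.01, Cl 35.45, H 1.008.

M(Na) = 22.99 g/mol.
M(NH4Cl) = 14.01 + 4(1.008) + 35.45 = 53.492 g/mol.
n(Na) = 386.6 / 22.99 = 16.816 mol.
Reaction (1): Na→NaCl ratio 2:2 ⇒ n(NaCl) = 16.816 mol.
Reaction (2): NaCl→HCl ratio 2:2 ⇒ n(HCl) = 16.816 mol.
Reaction (3): HCl→NH4Cl ratio 1:1 ⇒ n(NH4Cl) = 16.816 mol.
Mass of NH4Cl = 16.816 × 53.492 = 899.52 g.

899.5 g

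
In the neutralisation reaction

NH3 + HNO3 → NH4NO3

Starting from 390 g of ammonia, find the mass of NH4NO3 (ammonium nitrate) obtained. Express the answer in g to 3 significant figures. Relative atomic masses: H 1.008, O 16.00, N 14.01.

1830 g

M(NH3) = 14.01 + 3(1.008) = 17.034 g/mol.
M(NH4NO3) = 2(14.01) + 4(1.008) + 3(16.00) = 80.052 g/mol.
n(NH3) = 390.0 g / 17.034 g/mol = 22.90 mol.
From the equation the NH3:NH4NO3 mole ratio is 1:1, so n(NH4NO3) = 22.90 × 1/1 = 22.90 mol.
Mass of NH4NO3 = 22.90 mol × 80.052 g/mol = 1833 g.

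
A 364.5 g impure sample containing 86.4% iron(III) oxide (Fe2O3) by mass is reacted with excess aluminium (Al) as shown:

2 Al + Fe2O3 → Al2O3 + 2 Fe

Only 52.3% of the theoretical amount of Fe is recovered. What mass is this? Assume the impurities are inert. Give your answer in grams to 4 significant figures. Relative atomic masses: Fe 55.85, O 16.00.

Pure Fe2O3 available = 364.5 g × 0.864 = 314.93 g.
M(Fe2O3) = 2(55.85) + 3(16.00) = 159.70 g/mol.
M(Fe) = 55.85 g/mol.
n(Fe2O3) = 314.93 g / 159.70 g/mol = 1.9720 mol.
From the equation the Fe2O3:Fe mole ratio is 1:2, so n(Fe) = 1.9720 × 2/1 = 3.9440 mol.
Mass of Fe = 3.9440 mol × 55.85 g/mol = 220.27 g.
Actual mass collected = 220.27 g × 0.523 = 115.20 g.

115.2 g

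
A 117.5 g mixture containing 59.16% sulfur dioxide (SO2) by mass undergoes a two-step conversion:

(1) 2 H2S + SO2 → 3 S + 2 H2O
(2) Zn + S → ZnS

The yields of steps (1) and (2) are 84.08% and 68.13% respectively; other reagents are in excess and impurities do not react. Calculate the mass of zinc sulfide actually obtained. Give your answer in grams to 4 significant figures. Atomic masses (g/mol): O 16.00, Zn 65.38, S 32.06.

181.7 g

Pure SO2 = 117.5 × 0.5916 = 69.513 g.
M(SO2) = 32.06 + 2(16.00) = 64.06 g/mol.
M(ZnS) = 65.38 + 32.06 = 97.44 g/mol.
n(SO2) = 69.513 / 64.06 = 1.0851 mol.
Step 1 (SO2:S = 1:3): theoretical n(S) = 3.2554 mol; at 84.08% yield, n(S) = 2.7371 mol.
Step 2 (S:ZnS = 1:1): theoretical n(ZnS) = 2.7371 mol, so theoretical mass = 2.7371 × 97.44 = 266.70 g.
At 68.13% yield, actual mass of ZnS = 266.70 × 0.6813 = 181.71 g.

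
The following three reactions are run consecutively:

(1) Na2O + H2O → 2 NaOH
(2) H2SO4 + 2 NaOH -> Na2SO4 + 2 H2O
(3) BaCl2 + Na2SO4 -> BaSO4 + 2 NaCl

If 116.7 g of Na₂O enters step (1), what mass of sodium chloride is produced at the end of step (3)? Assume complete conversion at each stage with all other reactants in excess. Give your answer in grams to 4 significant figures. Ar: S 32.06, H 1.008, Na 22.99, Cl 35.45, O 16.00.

220.1 g

M(Na2O) = 2(22.99) + 16.00 = 61.98 g/mol.
M(NaCl) = 22.99 + 35.45 = 58.44 g/mol.
n(Na2O) = 116.7 / 61.98 = 1.8829 mol.
Reaction (1): Na2O→NaOH ratio 1:2 ⇒ n(NaOH) = 3.7657 mol.
Reaction (2): NaOH→Na2SO4 ratio 2:1 ⇒ n(Na2SO4) = 1.8829 mol.
Reaction (3): Na2SO4→NaCl ratio 1:2 ⇒ n(NaCl) = 3.7657 mol.
Mass of NaCl = 3.7657 × 58.44 = 220.07 g.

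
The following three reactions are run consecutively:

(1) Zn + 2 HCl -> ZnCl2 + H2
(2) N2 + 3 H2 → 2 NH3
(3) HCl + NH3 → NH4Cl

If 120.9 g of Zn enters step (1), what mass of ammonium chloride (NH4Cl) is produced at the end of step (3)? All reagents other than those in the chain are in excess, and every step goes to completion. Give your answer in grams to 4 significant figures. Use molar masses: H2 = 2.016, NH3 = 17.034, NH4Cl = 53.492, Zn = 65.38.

n(Zn) = 120.9 / 65.38 = 1.8492 mol.
Reaction (1): Zn→H2 ratio 1:1 ⇒ n(H2) = 1.8492 mol.
Reaction (2): H2→NH3 ratio 3:2 ⇒ n(NH3) = 1.2328 mol.
Reaction (3): NH3→NH4Cl ratio 1:1 ⇒ n(NH4Cl) = 1.2328 mol.
Mass of NH4Cl = 1.2328 × 53.492 = 65.945 g.

65.94 g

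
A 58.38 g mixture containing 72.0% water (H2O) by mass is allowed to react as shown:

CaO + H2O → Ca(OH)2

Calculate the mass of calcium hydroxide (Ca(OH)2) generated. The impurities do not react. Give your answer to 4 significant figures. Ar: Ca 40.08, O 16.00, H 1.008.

Mass of pure H2O = 58.38 g × 0.720 = 42.034 g.
M(H2O) = 2(1.008) + 16.00 = 18.016 g/mol.
M(Ca(OH)2) = 40.08 + 2(16.00) + 2(1.008) = 74.096 g/mol.
n(H2O) = 42.034 g / 18.016 g/mol = 2.3331 mol.
From the equation the H2O:Ca(OH)2 mole ratio is 1:1, so n(Ca(OH)2) = 2.3331 × 1/1 = 2.3331 mol.
Mass of Ca(OH)2 = 2.3331 mol × 74.096 g/mol = 172.88 g.

172.9 g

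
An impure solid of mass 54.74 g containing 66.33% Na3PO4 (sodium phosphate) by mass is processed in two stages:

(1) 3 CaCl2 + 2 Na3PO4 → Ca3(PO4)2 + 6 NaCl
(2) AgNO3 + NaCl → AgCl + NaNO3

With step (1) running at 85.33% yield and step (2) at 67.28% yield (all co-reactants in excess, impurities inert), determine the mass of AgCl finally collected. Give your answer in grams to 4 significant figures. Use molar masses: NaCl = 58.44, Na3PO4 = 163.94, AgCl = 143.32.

54.67 g

Pure Na3PO4 = 54.74 × 0.6633 = 36.309 g.
n(Na3PO4) = 36.309 / 163.94 = 0.22148 mol.
Step 1 (Na3PO4:NaCl = 2:6): theoretical n(NaCl) = 0.66443 mol; at 85.33% yield, n(NaCl) = 0.56696 mol.
Step 2 (NaCl:AgCl = 1:1): theoretical n(AgCl) = 0.56696 mol, so theoretical mass = 0.56696 × 143.32 = 81.257 g.
At 67.28% yield, actual mass of AgCl = 81.257 × 0.6728 = 54.670 g.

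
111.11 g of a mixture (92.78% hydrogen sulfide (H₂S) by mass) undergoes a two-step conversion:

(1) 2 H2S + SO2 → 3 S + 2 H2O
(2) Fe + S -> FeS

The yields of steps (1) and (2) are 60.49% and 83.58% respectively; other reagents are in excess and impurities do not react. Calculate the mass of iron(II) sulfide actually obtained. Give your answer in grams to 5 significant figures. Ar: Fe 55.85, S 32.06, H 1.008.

201.69 g

Pure H2S = 111.11 × 0.9278 = 103.088 g.
M(H2S) = 2(1.008) + 32.06 = 34.076 g/mol.
M(FeS) = 55.85 + 32.06 = 87.91 g/mol.
n(H2S) = 103.088 / 34.076 = 3.02523 mol.
Step 1 (H2S:S = 2:3): theoretical n(S) = 4.53785 mol; at 60.49% yield, n(S) = 2.74495 mol.
Step 2 (S:FeS = 1:1): theoretical n(FeS) = 2.74495 mol, so theoretical mass = 2.74495 × 87.91 = 241.308 g.
At 83.58% yield, actual mass of FeS = 241.308 × 0.8358 = 201.685 g.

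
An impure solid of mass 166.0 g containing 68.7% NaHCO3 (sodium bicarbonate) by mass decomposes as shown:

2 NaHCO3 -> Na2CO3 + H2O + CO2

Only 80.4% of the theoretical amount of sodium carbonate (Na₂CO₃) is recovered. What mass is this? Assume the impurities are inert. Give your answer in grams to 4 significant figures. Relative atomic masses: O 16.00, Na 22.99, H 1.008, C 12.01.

57.84 g

Pure NaHCO3 available = 166.0 g × 0.687 = 114.04 g.
M(NaHCO3) = 22.99 + 1.008 + 12.01 + 3(16.00) = 84.008 g/mol.
M(Na2CO3) = 2(22.99) + 12.01 + 3(16.00) = 105.99 g/mol.
n(NaHCO3) = 114.04 g / 84.008 g/mol = 1.3575 mol.
From the equation the NaHCO3:Na2CO3 mole ratio is 2:1, so n(Na2CO3) = 1.3575 × 1/2 = 0.67876 mol.
Mass of Na2CO3 = 0.67876 mol × 105.99 g/mol = 71.941 g.
Actual mass collected = 71.941 g × 0.804 = 57.841 g.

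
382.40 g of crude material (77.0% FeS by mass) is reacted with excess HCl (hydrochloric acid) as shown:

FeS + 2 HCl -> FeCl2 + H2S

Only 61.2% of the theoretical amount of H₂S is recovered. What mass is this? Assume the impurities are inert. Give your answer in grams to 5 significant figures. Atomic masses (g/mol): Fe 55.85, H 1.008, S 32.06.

69.851 g

Pure FeS available = 382.40 g × 0.770 = 294.448 g.
M(FeS) = 55.85 + 32.06 = 87.91 g/mol.
M(H2S) = 2(1.008) + 32.06 = 34.076 g/mol.
n(FeS) = 294.448 g / 87.91 g/mol = 3.34943 mol.
From the equation the FeS:H2S mole ratio is 1:1, so n(H2S) = 3.34943 × 1/1 = 3.34943 mol.
Mass of H2S = 3.34943 mol × 34.076 g/mol = 114.135 g.
Actual mass collected = 114.135 g × 0.612 = 69.8506 g.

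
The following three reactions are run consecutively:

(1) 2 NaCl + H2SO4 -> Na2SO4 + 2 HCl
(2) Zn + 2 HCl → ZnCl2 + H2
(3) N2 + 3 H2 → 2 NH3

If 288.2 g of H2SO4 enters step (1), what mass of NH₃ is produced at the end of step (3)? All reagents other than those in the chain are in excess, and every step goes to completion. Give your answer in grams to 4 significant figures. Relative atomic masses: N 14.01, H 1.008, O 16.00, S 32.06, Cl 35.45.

M(H2SO4) = 2(1.008) + 32.06 + 4(16.00) = 98.076 g/mol.
M(NH3) = 14.01 + 3(1.008) = 17.034 g/mol.
n(H2SO4) = 288.2 / 98.076 = 2.9385 mol.
Reaction (1): H2SO4→HCl ratio 1:2 ⇒ n(HCl) = 5.8771 mol.
Reaction (2): HCl→H2 ratio 2:1 ⇒ n(H2) = 2.9385 mol.
Reaction (3): H2→NH3 ratio 3:2 ⇒ n(NH3) = 1.9590 mol.
Mass of NH3 = 1.9590 × 17.034 = 33.370 g.

33.37 g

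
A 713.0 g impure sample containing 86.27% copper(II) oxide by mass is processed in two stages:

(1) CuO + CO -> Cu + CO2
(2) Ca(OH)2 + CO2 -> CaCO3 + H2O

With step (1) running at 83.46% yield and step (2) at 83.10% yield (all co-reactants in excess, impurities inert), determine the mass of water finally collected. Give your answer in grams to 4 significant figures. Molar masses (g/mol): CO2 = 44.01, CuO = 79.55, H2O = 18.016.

Pure CuO = 713.0 × 0.8627 = 615.11 g.
n(CuO) = 615.11 / 79.55 = 7.7323 mol.
Step 1 (CuO:CO2 = 1:1): theoretical n(CO2) = 7.7323 mol; at 83.46% yield, n(CO2) = 6.4534 mol.
Step 2 (CO2:H2O = 1:1): theoretical n(H2O) = 6.4534 mol, so theoretical mass = 6.4534 × 18.016 = 116.26 g.
At 83.10% yield, actual mass of H2O = 116.26 × 0.8310 = 96.616 g.

96.62 g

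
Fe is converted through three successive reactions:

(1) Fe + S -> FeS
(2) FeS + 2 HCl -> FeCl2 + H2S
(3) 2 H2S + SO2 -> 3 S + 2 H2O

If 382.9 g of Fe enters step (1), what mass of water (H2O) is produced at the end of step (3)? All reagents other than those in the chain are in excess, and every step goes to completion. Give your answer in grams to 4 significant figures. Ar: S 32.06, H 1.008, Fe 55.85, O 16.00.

123.5 g

M(Fe) = 55.85 g/mol.
M(H2O) = 2(1.008) + 16.00 = 18.016 g/mol.
n(Fe) = 382.9 / 55.85 = 6.8559 mol.
Reaction (1): Fe→FeS ratio 1:1 ⇒ n(FeS) = 6.8559 mol.
Reaction (2): FeS→H2S ratio 1:1 ⇒ n(H2S) = 6.8559 mol.
Reaction (3): H2S→H2O ratio 2:2 ⇒ n(H2O) = 6.8559 mol.
Mass of H2O = 6.8559 × 18.016 = 123.52 g.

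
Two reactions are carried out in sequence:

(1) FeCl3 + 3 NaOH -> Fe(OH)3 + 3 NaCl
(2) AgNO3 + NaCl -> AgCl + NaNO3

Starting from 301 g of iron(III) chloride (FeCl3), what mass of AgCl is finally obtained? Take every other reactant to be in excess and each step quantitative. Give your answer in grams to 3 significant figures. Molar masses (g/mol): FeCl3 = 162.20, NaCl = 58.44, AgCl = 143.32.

798 g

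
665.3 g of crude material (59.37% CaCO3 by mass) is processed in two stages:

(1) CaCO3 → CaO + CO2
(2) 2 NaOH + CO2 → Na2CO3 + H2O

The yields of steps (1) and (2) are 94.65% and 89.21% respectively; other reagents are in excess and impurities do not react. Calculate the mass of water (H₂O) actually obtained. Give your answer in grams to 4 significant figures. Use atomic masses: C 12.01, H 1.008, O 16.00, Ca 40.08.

60.03 g

Pure CaCO3 = 665.3 × 0.5937 = 394.99 g.
M(CaCO3) = 40.08 + 12.01 + 3(16.00) = 100.09 g/mol.
M(H2O) = 2(1.008) + 16.00 = 18.016 g/mol.
n(CaCO3) = 394.99 / 100.09 = 3.9463 mol.
Step 1 (CaCO3:CO2 = 1:1): theoretical n(CO2) = 3.9463 mol; at 94.65% yield, n(CO2) = 3.7352 mol.
Step 2 (CO2:H2O = 1:1): theoretical n(H2O) = 3.7352 mol, so theoretical mass = 3.7352 × 18.016 = 67.293 g.
At 89.21% yield, actual mass of H2O = 67.293 × 0.8921 = 60.032 g.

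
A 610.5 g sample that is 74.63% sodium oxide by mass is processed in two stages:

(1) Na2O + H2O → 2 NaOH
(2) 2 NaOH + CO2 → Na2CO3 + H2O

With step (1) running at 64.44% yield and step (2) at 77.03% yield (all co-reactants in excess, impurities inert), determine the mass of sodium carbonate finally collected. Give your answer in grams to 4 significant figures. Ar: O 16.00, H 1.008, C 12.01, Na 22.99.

Pure Na2O = 610.5 × 0.7463 = 455.62 g.
M(Na2O) = 2(22.99) + 16.00 = 61.98 g/mol.
M(Na2CO3) = 2(22.99) + 12.01 + 3(16.00) = 105.99 g/mol.
n(Na2O) = 455.62 / 61.98 = 7.3510 mol.
Step 1 (Na2O:NaOH = 1:2): theoretical n(NaOH) = 14.702 mol; at 64.44% yield, n(NaOH) = 9.4740 mol.
Step 2 (NaOH:Na2CO3 = 2:1): theoretical n(Na2CO3) = 4.7370 mol, so theoretical mass = 4.7370 × 105.99 = 502.07 g.
At 77.03% yield, actual mass of Na2CO3 = 502.07 × 0.7703 = 386.75 g.

386.7 g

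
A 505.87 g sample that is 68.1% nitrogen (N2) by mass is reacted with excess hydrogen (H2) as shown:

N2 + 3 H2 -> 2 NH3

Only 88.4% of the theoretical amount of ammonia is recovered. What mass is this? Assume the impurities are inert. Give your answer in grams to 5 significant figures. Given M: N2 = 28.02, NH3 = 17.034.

370.27 g

Pure N2 available = 505.87 g × 0.681 = 344.497 g.
n(N2) = 344.497 g / 28.02 g/mol = 12.2947 mol.
From the equation the N2:NH3 mole ratio is 1:2, so n(NH3) = 12.2947 × 2/1 = 24.5894 mol.
Mass of NH3 = 24.5894 mol × 17.034 g/mol = 418.856 g.
Actual mass collected = 418.856 g × 0.884 = 370.269 g.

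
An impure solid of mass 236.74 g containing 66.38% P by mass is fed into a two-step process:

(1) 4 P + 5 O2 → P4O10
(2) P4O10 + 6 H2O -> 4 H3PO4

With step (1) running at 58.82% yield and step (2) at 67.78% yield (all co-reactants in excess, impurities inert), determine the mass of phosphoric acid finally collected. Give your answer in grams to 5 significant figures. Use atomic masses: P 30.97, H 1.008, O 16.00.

Pure P = 236.74 × 0.6638 = 157.148 g.
M(P) = 30.97 g/mol.
M(H3PO4) = 3(1.008) + 30.97 + 4(16.00) = 97.994 g/mol.
n(P) = 157.148 / 30.97 = 5.07420 mol.
Step 1 (P:P4O10 = 4:1): theoretical n(P4O10) = 1.26855 mol; at 58.82% yield, n(P4O10) = 0.746161 mol.
Step 2 (P4O10:H3PO4 = 1:4): theoretical n(H3PO4) = 2.98465 mol, so theoretical mass = 2.98465 × 97.994 = 292.477 g.
At 67.78% yield, actual mass of H3PO4 = 292.477 × 0.6778 = 198.241 g.

198.24 g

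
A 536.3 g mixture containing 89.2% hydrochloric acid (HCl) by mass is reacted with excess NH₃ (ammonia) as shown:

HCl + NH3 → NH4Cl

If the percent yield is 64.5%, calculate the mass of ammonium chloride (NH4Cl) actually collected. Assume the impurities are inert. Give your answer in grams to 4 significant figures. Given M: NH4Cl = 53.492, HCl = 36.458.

452.7 g

Pure HCl available = 536.3 g × 0.892 = 478.38 g.
n(HCl) = 478.38 g / 36.458 g/mol = 13.121 mol.
From the equation the HCl:NH4Cl mole ratio is 1:1, so n(NH4Cl) = 13.121 × 1/1 = 13.121 mol.
Mass of NH4Cl = 13.121 mol × 53.492 g/mol = 701.89 g.
Actual mass collected = 701.89 g × 0.645 = 452.72 g.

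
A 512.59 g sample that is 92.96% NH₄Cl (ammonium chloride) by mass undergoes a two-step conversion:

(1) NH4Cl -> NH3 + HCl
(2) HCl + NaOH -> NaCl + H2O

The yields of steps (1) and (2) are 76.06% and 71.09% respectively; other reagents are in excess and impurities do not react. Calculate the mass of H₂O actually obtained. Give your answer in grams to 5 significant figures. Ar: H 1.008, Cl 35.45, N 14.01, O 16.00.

86.776 g

Pure NH4Cl = 512.59 × 0.9296 = 476.504 g.
M(NH4Cl) = 14.01 + 4(1.008) + 35.45 = 53.492 g/mol.
M(H2O) = 2(1.008) + 16.00 = 18.016 g/mol.
n(NH4Cl) = 476.504 / 53.492 = 8.90794 mol.
Step 1 (NH4Cl:HCl = 1:1): theoretical n(HCl) = 8.90794 mol; at 76.06% yield, n(HCl) = 6.77538 mol.
Step 2 (HCl:H2O = 1:1): theoretical n(H2O) = 6.77538 mol, so theoretical mass = 6.77538 × 18.016 = 122.065 g.
At 71.09% yield, actual mass of H2O = 122.065 × 0.7109 = 86.7762 g.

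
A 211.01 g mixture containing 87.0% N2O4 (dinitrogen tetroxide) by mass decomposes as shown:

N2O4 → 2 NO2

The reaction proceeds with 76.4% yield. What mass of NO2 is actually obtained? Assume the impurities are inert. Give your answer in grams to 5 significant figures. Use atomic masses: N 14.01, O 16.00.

140.25 g

Pure N2O4 available = 211.01 g × 0.870 = 183.579 g.
M(N2O4) = 2(14.01) + 4(16.00) = 92.02 g/mol.
M(NO2) = 14.01 + 2(16.00) = 46.01 g/mol.
n(N2O4) = 183.579 g / 92.02 g/mol = 1.99499 mol.
From the equation the N2O4:NO2 mole ratio is 1:2, so n(NO2) = 1.99499 × 2/1 = 3.98997 mol.
Mass of NO2 = 3.98997 mol × 46.01 g/mol = 183.579 g.
Actual mass collected = 183.579 g × 0.764 = 140.254 g.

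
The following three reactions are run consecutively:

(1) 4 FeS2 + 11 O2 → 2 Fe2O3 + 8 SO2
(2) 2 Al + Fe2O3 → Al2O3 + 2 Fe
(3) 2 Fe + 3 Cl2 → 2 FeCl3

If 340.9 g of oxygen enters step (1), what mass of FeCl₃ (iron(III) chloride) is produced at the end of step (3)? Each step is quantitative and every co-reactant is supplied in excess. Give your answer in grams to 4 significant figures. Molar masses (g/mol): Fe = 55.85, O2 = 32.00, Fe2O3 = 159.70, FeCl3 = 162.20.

628.3 g

n(O2) = 340.9 / 32.00 = 10.653 mol.
Reaction (1): O2→Fe2O3 ratio 11:2 ⇒ n(Fe2O3) = 1.9369 mol.
Reaction (2): Fe2O3→Fe ratio 1:2 ⇒ n(Fe) = 3.8739 mol.
Reaction (3): Fe→FeCl3 ratio 2:2 ⇒ n(FeCl3) = 3.8739 mol.
Mass of FeCl3 = 3.8739 × 162.20 = 628.34 g.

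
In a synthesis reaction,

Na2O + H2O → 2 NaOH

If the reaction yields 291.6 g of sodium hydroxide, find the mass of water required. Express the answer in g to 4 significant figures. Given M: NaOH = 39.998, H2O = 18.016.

n(NaOH) = 291.60 g / 39.998 g/mol = 7.2904 mol.
From the equation the NaOH:H2O mole ratio is 2:1, so n(H2O) = 7.2904 × 1/2 = 3.6452 mol.
Mass of H2O = 3.6452 mol × 18.016 g/mol = 65.672 g.

65.67 g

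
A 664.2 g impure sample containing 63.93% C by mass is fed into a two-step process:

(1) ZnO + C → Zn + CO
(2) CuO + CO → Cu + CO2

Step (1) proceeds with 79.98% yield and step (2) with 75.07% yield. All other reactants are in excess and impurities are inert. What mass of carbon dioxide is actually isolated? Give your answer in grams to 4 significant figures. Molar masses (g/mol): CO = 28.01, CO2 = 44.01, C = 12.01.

934.2 g

Pure C = 664.2 × 0.6393 = 424.62 g.
n(C) = 424.62 / 12.01 = 35.356 mol.
Step 1 (C:CO = 1:1): theoretical n(CO) = 35.356 mol; at 79.98% yield, n(CO) = 28.278 mol.
Step 2 (CO:CO2 = 1:1): theoretical n(CO2) = 28.278 mol, so theoretical mass = 28.278 × 44.01 = 1244.5 g.
At 75.07% yield, actual mass of CO2 = 1244.5 × 0.7507 = 934.24 g.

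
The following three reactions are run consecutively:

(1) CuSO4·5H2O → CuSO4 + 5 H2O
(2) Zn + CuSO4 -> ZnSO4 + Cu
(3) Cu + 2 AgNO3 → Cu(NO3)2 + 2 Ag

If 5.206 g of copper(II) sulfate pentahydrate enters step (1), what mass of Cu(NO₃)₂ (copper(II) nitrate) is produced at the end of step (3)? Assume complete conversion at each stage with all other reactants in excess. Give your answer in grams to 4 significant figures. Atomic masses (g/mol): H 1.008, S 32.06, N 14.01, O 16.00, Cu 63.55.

3.911 g

M(CuSO4·5H2O) = 63.55 + 32.06 + 9(16.00) + 10(1.008) = 249.69 g/mol.
M(Cu(NO3)2) = 63.55 + 2(14.01) + 6(16.00) = 187.57 g/mol.
n(CuSO4·5H2O) = 5.206 / 249.69 = 0.020850 mol.
Reaction (1): CuSO4·5H2O→CuSO4 ratio 1:1 ⇒ n(CuSO4) = 0.020850 mol.
Reaction (2): CuSO4→Cu ratio 1:1 ⇒ n(Cu) = 0.020850 mol.
Reaction (3): Cu→Cu(NO3)2 ratio 1:1 ⇒ n(Cu(NO3)2) = 0.020850 mol.
Mass of Cu(NO3)2 = 0.020850 × 187.57 = 3.9108 g.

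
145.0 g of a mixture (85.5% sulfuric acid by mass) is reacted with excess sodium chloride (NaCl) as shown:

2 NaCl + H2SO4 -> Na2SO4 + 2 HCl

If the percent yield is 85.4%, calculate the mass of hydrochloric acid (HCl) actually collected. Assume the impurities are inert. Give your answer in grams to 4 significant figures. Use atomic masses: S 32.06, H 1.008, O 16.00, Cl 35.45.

Pure H2SO4 available = 145.0 g × 0.855 = 123.97 g.
M(H2SO4) = 2(1.008) + 32.06 + 4(16.00) = 98.076 g/mol.
M(HCl) = 1.008 + 35.45 = 36.458 g/mol.
n(H2SO4) = 123.97 g / 98.076 g/mol = 1.2641 mol.
From the equation the H2SO4:HCl mole ratio is 1:2, so n(HCl) = 1.2641 × 2/1 = 2.5281 mol.
Mass of HCl = 2.5281 mol × 36.458 g/mol = 92.171 g.
Actual mass collected = 92.171 g × 0.854 = 78.714 g.

78.71 g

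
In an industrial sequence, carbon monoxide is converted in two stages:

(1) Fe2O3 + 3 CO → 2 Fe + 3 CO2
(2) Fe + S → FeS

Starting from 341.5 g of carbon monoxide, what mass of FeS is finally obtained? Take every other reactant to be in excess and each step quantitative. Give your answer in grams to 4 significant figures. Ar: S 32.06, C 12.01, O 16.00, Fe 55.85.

M(CO) = 12.01 + 16.00 = 28.01 g/mol.
M(FeS) = 55.85 + 32.06 = 87.91 g/mol.
n(CO) = 341.50 / 28.01 = 12.192 mol.
Step 1 gives a 3:2 ratio of CO to Fe, so n(Fe) = 8.1280 mol.
In step 2 the Fe:FeS ratio is 1:1, so n(FeS) = 8.1280 mol.
Mass of FeS = 8.1280 × 87.91 = 714.54 g.

714.5 g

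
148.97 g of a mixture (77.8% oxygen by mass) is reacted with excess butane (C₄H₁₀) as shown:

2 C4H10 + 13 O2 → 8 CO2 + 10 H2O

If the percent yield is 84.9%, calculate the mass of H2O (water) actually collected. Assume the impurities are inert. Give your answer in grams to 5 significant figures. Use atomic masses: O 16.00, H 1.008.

42.614 g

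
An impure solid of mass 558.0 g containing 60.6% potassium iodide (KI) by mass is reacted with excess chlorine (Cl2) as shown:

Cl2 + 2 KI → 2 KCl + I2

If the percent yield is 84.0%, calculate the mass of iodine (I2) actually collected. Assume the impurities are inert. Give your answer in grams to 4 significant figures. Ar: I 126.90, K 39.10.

Pure KI available = 558.0 g × 0.606 = 338.15 g.
M(KI) = 39.10 + 126.90 = 166.00 g/mol.
M(I2) = 2(126.90) = 253.80 g/mol.
n(KI) = 338.15 g / 166.00 g/mol = 2.0370 mol.
From the equation the KI:I2 mole ratio is 2:1, so n(I2) = 2.0370 × 1/2 = 1.0185 mol.
Mass of I2 = 1.0185 mol × 253.80 g/mol = 258.50 g.
Actual mass collected = 258.50 g × 0.840 = 217.14 g.

217.1 g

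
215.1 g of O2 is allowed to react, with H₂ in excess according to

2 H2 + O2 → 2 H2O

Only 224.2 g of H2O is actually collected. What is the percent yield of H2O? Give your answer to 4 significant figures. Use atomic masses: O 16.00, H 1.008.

92.57 %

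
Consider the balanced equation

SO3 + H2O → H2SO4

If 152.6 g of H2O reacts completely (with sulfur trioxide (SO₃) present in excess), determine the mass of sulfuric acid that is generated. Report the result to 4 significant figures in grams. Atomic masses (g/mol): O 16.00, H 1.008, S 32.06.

830.7 g

M(H2O) = 2(1.008) + 16.00 = 18.016 g/mol.
M(H2SO4) = 2(1.008) + 32.06 + 4(16.00) = 98.076 g/mol.
n(H2O) = 152.60 g / 18.016 g/mol = 8.4702 mol.
From the equation the H2O:H2SO4 mole ratio is 1:1, so n(H2SO4) = 8.4702 × 1/1 = 8.4702 mol.
Mass of H2SO4 = 8.4702 mol × 98.076 g/mol = 830.73 g.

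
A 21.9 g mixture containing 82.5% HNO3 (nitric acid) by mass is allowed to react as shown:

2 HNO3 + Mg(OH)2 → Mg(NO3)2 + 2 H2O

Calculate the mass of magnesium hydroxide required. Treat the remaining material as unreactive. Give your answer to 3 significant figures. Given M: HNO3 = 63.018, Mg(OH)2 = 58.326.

Mass of pure HNO3 = 21.9 g × 0.825 = 18.07 g.
n(HNO3) = 18.07 g / 63.018 g/mol = 0.2867 mol.
From the equation the HNO3:Mg(OH)2 mole ratio is 2:1, so n(Mg(OH)2) = 0.2867 × 1/2 = 0.1434 mol.
Mass of Mg(OH)2 = 0.1434 mol × 58.326 g/mol = 8.361 g.

8.36 g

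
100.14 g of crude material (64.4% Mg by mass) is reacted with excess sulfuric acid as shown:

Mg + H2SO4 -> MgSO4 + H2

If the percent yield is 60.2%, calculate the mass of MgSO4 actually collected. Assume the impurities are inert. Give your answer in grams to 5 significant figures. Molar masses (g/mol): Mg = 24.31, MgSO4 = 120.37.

Pure Mg available = 100.14 g × 0.644 = 64.4902 g.
n(Mg) = 64.4902 g / 24.31 g/mol = 2.65282 mol.
From the equation the Mg:MgSO4 mole ratio is 1:1, so n(MgSO4) = 2.65282 × 1/1 = 2.65282 mol.
Mass of MgSO4 = 2.65282 mol × 120.37 g/mol = 319.320 g.
Actual mass collected = 319.320 g × 0.602 = 192.231 g.

192.23 g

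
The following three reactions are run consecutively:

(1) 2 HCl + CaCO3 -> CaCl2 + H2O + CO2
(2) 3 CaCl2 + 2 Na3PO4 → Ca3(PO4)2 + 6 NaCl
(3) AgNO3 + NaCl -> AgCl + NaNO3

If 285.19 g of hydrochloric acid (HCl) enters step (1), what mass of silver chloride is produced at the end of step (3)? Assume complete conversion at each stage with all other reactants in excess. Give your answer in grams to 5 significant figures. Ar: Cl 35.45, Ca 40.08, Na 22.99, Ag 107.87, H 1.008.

1121.1 g

M(HCl) = 1.008 + 35.45 = 36.458 g/mol.
M(AgCl) = 107.87 + 35.45 = 143.32 g/mol.
n(HCl) = 285.19 / 36.458 = 7.82243 mol.
Reaction (1): HCl→CaCl2 ratio 2:1 ⇒ n(CaCl2) = 3.91121 mol.
Reaction (2): CaCl2→NaCl ratio 3:6 ⇒ n(NaCl) = 7.82243 mol.
Reaction (3): NaCl→AgCl ratio 1:1 ⇒ n(AgCl) = 7.82243 mol.
Mass of AgCl = 7.82243 × 143.32 = 1121.11 g.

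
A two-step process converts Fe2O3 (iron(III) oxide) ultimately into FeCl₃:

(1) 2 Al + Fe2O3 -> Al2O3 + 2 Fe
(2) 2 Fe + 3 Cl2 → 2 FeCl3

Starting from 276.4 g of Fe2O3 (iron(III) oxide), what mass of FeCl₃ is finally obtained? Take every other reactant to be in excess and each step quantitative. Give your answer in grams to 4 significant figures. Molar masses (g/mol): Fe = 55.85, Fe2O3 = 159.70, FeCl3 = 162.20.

561.5 g

n(Fe2O3) = 276.40 / 159.70 = 1.7307 mol.
Step 1 gives a 1:2 ratio of Fe2O3 to Fe, so n(Fe) = 3.4615 mol.
In step 2 the Fe:FeCl3 ratio is 2:2, so n(FeCl3) = 3.4615 mol.
Mass of FeCl3 = 3.4615 × 162.20 = 561.45 g.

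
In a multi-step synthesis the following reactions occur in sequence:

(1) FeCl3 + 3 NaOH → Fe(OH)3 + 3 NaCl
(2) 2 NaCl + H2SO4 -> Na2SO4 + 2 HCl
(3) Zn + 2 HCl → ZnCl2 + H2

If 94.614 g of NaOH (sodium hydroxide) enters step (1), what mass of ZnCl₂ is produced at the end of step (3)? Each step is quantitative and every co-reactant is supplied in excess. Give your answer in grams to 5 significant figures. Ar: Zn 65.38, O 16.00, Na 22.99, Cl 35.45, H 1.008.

M(NaOH) = 22.99 + 16.00 + 1.008 = 39.998 g/mol.
M(ZnCl2) = 65.38 + 2(35.45) = 136.28 g/mol.
n(NaOH) = 94.614 / 39.998 = 2.36547 mol.
Reaction (1): NaOH→NaCl ratio 3:3 ⇒ n(NaCl) = 2.36547 mol.
Reaction (2): NaCl→HCl ratio 2:2 ⇒ n(HCl) = 2.36547 mol.
Reaction (3): HCl→ZnCl2 ratio 2:1 ⇒ n(ZnCl2) = 1.18273 mol.
Mass of ZnCl2 = 1.18273 × 136.28 = 161.183 g.

161.18 g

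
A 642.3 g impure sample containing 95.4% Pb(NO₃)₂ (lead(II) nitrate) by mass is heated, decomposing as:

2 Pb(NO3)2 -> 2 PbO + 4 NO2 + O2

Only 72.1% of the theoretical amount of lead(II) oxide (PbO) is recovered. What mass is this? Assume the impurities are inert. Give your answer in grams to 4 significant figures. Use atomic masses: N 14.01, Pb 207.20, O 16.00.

Pure Pb(NO3)2 available = 642.3 g × 0.954 = 612.75 g.
M(Pb(NO3)2) = 207.20 + 2(14.01) + 6(16.00) = 331.22 g/mol.
M(PbO) = 207.20 + 16.00 = 223.20 g/mol.
n(Pb(NO3)2) = 612.75 g / 331.22 g/mol = 1.8500 mol.
From the equation the Pb(NO3)2:PbO mole ratio is 2:2, so n(PbO) = 1.8500 × 2/2 = 1.8500 mol.
Mass of PbO = 1.8500 mol × 223.20 g/mol = 412.92 g.
Actual mass collected = 412.92 g × 0.721 = 297.71 g.

297.7 g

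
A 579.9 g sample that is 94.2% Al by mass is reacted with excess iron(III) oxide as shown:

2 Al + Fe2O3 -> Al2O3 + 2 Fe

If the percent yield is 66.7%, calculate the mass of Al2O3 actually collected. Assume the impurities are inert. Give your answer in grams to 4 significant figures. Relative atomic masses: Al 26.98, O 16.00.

Pure Al available = 579.9 g × 0.942 = 546.27 g.
M(Al) = 26.98 g/mol.
M(Al2O3) = 2(26.98) + 3(16.00) = 101.96 g/mol.
n(Al) = 546.27 g / 26.98 g/mol = 20.247 mol.
From the equation the Al:Al2O3 mole ratio is 2:1, so n(Al2O3) = 20.247 × 1/2 = 10.124 mol.
Mass of Al2O3 = 10.124 mol × 101.96 g/mol = 1032.2 g.
Actual mass collected = 1032.2 g × 0.667 = 688.47 g.

688.5 g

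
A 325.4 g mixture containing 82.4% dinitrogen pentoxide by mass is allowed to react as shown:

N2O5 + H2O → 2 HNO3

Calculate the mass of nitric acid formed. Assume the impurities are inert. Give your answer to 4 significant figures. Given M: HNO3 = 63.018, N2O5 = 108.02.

312.8 g

Mass of pure N2O5 = 325.4 g × 0.824 = 268.13 g.
n(N2O5) = 268.13 g / 108.02 g/mol = 2.4822 mol.
From the equation the N2O5:HNO3 mole ratio is 1:2, so n(HNO3) = 2.4822 × 2/1 = 4.9644 mol.
Mass of HNO3 = 4.9644 mol × 63.018 g/mol = 312.85 g.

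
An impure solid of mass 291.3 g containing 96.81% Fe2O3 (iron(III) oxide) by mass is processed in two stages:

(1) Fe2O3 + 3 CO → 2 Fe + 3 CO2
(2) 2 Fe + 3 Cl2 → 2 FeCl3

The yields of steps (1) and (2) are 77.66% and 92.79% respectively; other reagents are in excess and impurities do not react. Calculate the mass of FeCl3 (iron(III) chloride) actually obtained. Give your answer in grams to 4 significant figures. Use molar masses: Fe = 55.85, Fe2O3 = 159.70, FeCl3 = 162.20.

Pure Fe2O3 = 291.3 × 0.9681 = 282.01 g.
n(Fe2O3) = 282.01 / 159.70 = 1.7659 mol.
Step 1 (Fe2O3:Fe = 1:2): theoretical n(Fe) = 3.5317 mol; at 77.66% yield, n(Fe) = 2.7427 mol.
Step 2 (Fe:FeCl3 = 2:2): theoretical n(FeCl3) = 2.7427 mol, so theoretical mass = 2.7427 × 162.20 = 444.87 g.
At 92.79% yield, actual mass of FeCl3 = 444.87 × 0.9279 = 412.80 g.

412.8 g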